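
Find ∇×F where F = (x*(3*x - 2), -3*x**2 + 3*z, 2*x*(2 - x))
(-3, 4*x - 4, -6*x)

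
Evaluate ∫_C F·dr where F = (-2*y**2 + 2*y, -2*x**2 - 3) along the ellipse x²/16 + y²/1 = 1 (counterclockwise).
-8*pi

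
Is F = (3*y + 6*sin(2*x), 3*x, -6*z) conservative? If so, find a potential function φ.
Yes, F is conservative. φ = 3*x*y - 3*z**2 - 3*cos(2*x)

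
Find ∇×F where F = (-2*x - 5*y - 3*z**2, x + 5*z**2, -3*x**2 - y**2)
(-2*y - 10*z, 6*x - 6*z, 6)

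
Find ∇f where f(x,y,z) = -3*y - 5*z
(0, -3, -5)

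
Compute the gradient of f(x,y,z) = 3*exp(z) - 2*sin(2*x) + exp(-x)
(-4*cos(2*x) - exp(-x), 0, 3*exp(z))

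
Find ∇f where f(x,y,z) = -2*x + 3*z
(-2, 0, 3)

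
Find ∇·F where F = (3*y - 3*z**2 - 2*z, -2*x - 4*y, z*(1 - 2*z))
-4*z - 3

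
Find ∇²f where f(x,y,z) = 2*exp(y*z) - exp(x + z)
2*y**2*exp(y*z) + 2*z**2*exp(y*z) - 2*exp(x + z)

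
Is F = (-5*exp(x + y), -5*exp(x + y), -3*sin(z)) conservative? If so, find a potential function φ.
Yes, F is conservative. φ = -5*exp(x + y) + 3*cos(z)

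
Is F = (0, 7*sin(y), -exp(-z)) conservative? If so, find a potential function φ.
Yes, F is conservative. φ = -7*cos(y) + exp(-z)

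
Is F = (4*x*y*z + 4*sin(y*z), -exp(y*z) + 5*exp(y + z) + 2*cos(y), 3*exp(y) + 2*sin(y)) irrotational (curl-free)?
No, ∇×F = (y*exp(y*z) + 3*exp(y) - 5*exp(y + z) + 2*cos(y), 4*y*(x + cos(y*z)), -4*z*(x + cos(y*z)))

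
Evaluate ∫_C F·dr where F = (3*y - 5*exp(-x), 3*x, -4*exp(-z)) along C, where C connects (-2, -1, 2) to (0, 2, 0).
-9*cosh(2) - sinh(2) + 3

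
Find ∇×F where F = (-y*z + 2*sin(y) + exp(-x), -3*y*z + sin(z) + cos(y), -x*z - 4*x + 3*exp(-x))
(3*y - cos(z), -y + z + 4 + 3*exp(-x), z - 2*cos(y))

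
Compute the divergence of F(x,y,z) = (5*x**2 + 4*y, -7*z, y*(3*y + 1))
10*x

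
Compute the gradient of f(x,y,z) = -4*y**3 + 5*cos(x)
(-5*sin(x), -12*y**2, 0)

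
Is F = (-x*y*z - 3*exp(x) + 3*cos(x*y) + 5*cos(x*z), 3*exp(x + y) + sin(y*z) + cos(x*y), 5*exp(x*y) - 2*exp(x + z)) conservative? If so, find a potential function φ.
No, ∇×F = (5*x*exp(x*y) - y*cos(y*z), -x*y - 5*x*sin(x*z) - 5*y*exp(x*y) + 2*exp(x + z), x*z + 3*x*sin(x*y) - y*sin(x*y) + 3*exp(x + y)) ≠ 0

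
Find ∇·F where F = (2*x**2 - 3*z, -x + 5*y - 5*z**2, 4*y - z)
4*x + 4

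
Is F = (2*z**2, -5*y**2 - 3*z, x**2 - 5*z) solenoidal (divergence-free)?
No, ∇·F = -10*y - 5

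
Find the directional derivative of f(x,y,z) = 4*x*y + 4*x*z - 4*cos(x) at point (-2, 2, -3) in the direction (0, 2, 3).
-40*sqrt(13)/13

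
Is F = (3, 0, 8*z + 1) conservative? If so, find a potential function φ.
Yes, F is conservative. φ = 3*x + 4*z**2 + z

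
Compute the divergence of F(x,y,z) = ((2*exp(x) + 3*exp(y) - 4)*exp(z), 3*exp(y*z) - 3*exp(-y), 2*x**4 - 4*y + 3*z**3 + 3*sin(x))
9*z**2 + 3*z*exp(y*z) + 2*exp(x + z) + 3*exp(-y)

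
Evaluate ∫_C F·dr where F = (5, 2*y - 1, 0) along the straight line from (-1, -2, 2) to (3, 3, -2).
20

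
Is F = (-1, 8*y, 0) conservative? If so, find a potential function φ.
Yes, F is conservative. φ = -x + 4*y**2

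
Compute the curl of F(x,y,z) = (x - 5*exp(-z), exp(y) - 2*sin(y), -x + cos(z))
(0, 1 + 5*exp(-z), 0)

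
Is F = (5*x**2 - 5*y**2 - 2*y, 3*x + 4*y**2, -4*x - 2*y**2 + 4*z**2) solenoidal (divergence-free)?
No, ∇·F = 10*x + 8*y + 8*z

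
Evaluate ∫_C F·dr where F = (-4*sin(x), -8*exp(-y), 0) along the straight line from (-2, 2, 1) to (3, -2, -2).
4*cos(3) - 4*cos(2) + 16*sinh(2)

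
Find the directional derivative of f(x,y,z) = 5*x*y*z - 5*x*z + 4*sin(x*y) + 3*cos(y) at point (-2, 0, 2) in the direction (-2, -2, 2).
16*sqrt(3)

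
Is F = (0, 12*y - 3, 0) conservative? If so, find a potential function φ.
Yes, F is conservative. φ = 3*y*(2*y - 1)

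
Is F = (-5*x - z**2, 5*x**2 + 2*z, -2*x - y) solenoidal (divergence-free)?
No, ∇·F = -5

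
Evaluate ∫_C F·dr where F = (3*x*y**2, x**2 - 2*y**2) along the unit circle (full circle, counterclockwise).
0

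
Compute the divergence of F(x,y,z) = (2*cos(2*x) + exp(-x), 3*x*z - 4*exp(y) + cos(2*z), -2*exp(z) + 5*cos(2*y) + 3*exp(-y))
-4*exp(y) - 2*exp(z) - 4*sin(2*x) - exp(-x)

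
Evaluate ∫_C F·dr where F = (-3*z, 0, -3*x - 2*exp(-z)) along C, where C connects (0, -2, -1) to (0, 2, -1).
0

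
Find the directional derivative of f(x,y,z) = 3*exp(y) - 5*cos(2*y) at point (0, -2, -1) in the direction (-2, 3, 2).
3*sqrt(17)*(3 - 10*exp(2)*sin(4))*exp(-2)/17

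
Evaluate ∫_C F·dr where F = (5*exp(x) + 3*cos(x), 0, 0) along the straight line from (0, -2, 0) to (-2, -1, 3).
-5 - 3*sin(2) + 5*exp(-2)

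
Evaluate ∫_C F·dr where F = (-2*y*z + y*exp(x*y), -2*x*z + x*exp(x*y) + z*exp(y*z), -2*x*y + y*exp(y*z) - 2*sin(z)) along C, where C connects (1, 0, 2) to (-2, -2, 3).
-26 + 2*cos(3) + exp(-6) - 2*cos(2) + exp(4)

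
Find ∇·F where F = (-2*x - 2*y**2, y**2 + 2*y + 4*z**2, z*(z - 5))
2*y + 2*z - 5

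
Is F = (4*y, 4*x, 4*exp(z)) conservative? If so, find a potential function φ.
Yes, F is conservative. φ = 4*x*y + 4*exp(z)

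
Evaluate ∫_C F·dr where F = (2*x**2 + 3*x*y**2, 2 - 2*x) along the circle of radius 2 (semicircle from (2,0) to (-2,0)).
-4*pi - 32/3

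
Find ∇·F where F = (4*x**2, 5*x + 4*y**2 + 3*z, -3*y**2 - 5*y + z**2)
8*x + 8*y + 2*z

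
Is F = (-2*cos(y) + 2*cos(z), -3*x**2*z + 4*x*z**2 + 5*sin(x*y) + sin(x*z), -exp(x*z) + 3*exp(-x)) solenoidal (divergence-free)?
No, ∇·F = x*(-exp(x*z) + 5*cos(x*y))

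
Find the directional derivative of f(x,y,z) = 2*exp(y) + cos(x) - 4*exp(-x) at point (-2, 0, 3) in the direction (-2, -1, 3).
-sqrt(14)*(sin(2) + 1 + 4*exp(2))/7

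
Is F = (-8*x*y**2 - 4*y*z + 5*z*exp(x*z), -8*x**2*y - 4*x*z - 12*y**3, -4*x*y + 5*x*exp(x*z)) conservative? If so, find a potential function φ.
Yes, F is conservative. φ = -4*x**2*y**2 - 4*x*y*z - 3*y**4 + 5*exp(x*z)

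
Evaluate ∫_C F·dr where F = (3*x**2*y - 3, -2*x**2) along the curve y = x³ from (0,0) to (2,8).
-62/5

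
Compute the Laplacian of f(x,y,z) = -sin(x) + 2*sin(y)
sin(x) - 2*sin(y)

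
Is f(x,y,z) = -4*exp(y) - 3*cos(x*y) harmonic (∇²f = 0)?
No, ∇²f = 3*x**2*cos(x*y) + 3*y**2*cos(x*y) - 4*exp(y)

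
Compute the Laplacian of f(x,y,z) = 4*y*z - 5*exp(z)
-5*exp(z)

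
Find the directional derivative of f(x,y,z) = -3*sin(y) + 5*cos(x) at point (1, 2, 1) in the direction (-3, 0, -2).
15*sqrt(13)*sin(1)/13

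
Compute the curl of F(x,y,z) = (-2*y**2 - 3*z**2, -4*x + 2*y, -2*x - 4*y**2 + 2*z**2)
(-8*y, 2 - 6*z, 4*y - 4)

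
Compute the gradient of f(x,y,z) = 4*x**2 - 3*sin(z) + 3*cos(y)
(8*x, -3*sin(y), -3*cos(z))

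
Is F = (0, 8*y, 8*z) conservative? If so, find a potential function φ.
Yes, F is conservative. φ = 4*y**2 + 4*z**2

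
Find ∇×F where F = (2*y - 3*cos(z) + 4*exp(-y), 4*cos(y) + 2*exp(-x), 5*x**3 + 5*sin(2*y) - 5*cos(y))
(5*sin(y) + 10*cos(2*y), -15*x**2 + 3*sin(z), -2 + 4*exp(-y) - 2*exp(-x))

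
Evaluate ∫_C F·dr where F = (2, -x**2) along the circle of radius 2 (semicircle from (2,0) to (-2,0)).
-8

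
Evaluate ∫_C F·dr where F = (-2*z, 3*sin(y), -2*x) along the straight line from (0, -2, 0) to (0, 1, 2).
-3*cos(1) + 3*cos(2)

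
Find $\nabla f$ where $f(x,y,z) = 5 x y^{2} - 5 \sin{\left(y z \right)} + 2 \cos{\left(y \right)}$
(5*y**2, 10*x*y - 5*z*cos(y*z) - 2*sin(y), -5*y*cos(y*z))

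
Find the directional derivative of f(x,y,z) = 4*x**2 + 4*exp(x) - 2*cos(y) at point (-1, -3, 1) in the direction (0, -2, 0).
2*sin(3)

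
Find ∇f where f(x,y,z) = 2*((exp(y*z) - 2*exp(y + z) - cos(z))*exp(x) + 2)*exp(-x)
(-4*exp(-x), 2*z*exp(y*z) - 4*exp(y + z), 2*y*exp(y*z) - 4*exp(y + z) + 2*sin(z))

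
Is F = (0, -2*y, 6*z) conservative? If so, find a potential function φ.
Yes, F is conservative. φ = -y**2 + 3*z**2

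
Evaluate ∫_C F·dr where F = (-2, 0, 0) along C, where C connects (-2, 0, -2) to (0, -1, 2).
-4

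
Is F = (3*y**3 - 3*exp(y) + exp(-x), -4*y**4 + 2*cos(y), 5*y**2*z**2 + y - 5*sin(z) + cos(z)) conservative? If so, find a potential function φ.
No, ∇×F = (10*y*z**2 + 1, 0, -9*y**2 + 3*exp(y)) ≠ 0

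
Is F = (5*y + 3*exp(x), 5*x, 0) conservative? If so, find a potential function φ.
Yes, F is conservative. φ = 5*x*y + 3*exp(x)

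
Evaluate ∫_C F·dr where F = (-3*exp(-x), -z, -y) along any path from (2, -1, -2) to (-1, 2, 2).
-2 - 3*exp(-2) + 3*E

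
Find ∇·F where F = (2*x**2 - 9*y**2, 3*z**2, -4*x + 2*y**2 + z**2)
4*x + 2*z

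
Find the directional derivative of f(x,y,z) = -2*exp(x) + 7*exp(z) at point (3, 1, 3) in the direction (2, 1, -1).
-11*sqrt(6)*exp(3)/6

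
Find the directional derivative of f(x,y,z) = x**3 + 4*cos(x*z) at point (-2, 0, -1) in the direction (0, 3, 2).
16*sqrt(13)*sin(2)/13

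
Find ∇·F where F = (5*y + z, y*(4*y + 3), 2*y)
8*y + 3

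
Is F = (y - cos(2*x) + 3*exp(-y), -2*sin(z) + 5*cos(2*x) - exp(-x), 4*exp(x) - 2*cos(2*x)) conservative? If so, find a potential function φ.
No, ∇×F = (2*cos(z), -4*exp(x) - 4*sin(2*x), -10*sin(2*x) - 1 + 3*exp(-y) + exp(-x)) ≠ 0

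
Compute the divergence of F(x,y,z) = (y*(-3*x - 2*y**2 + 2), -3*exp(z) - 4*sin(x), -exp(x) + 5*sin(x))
-3*y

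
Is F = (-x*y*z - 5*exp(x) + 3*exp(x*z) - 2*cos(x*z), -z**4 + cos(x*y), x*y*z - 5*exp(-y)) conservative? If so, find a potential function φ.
No, ∇×F = (x*z + 4*z**3 + 5*exp(-y), -x*y + 3*x*exp(x*z) + 2*x*sin(x*z) - y*z, x*z - y*sin(x*y)) ≠ 0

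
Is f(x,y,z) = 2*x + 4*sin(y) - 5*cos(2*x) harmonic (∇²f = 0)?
No, ∇²f = -4*sin(y) + 20*cos(2*x)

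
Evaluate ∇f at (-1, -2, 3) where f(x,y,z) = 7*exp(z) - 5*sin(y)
(0, -5*cos(2), 7*exp(3))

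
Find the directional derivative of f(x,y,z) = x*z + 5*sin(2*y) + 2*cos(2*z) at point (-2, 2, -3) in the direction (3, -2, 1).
sqrt(14)*(-11 + 4*sin(6) - 20*cos(4))/14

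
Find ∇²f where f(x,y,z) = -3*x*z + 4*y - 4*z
0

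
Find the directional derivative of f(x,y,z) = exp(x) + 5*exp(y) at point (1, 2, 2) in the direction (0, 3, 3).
5*sqrt(2)*exp(2)/2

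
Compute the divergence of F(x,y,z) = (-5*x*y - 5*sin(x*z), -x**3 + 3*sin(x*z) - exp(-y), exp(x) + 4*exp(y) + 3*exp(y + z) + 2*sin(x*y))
-5*y - 5*z*cos(x*z) + 3*exp(y + z) + exp(-y)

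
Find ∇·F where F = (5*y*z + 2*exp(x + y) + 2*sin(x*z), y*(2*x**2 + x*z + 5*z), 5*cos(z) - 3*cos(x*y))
2*x**2 + x*z + 2*z*cos(x*z) + 5*z + 2*exp(x + y) - 5*sin(z)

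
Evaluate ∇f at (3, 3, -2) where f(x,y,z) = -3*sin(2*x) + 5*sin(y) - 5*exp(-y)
(-6*cos(6), 5*cos(3) + 5*exp(-3), 0)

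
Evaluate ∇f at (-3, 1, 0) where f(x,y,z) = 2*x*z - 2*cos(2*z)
(0, 0, -6)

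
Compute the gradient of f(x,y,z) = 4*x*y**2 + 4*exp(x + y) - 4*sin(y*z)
(4*y**2 + 4*exp(x + y), 8*x*y - 4*z*cos(y*z) + 4*exp(x + y), -4*y*cos(y*z))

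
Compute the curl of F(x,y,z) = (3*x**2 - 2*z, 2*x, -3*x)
(0, 1, 2)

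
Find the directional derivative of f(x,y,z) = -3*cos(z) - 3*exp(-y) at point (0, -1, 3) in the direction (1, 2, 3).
3*sqrt(14)*(3*sin(3) + 2*E)/14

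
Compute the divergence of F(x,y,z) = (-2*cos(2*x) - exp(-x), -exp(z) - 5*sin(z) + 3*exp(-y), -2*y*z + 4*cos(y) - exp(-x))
-2*y + 4*sin(2*x) - 3*exp(-y) + exp(-x)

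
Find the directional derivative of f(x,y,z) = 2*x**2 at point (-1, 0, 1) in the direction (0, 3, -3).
0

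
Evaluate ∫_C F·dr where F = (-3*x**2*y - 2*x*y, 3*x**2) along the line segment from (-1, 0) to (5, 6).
-576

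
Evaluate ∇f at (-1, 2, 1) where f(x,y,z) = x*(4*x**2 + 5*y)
(22, -5, 0)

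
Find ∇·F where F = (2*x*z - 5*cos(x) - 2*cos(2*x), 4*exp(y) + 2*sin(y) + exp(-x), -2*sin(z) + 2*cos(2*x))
2*z + 4*exp(y) + 5*sin(x) + 4*sin(2*x) + 2*cos(y) - 2*cos(z)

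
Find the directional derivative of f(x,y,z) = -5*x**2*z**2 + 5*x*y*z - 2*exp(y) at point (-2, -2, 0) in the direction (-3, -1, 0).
sqrt(10)*exp(-2)/5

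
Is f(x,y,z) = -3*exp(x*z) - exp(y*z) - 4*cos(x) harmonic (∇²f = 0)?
No, ∇²f = -3*x**2*exp(x*z) - y**2*exp(y*z) - 3*z**2*exp(x*z) - z**2*exp(y*z) + 4*cos(x)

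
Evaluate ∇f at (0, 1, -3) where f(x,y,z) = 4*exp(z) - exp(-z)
(0, 0, (4 + exp(6))*exp(-3))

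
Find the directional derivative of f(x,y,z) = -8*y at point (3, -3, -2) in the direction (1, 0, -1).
0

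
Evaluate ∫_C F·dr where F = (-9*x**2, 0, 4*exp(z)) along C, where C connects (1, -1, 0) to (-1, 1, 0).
6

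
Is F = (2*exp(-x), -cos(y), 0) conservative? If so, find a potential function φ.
Yes, F is conservative. φ = -sin(y) - 2*exp(-x)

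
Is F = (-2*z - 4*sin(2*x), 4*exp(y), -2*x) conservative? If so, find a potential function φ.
Yes, F is conservative. φ = -2*x*z + 4*exp(y) + 2*cos(2*x)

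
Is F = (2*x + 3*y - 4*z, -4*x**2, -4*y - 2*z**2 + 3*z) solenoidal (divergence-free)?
No, ∇·F = 5 - 4*z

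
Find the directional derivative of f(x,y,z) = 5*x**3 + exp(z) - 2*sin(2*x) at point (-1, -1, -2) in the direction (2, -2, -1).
-exp(-2)/3 - 8*cos(2)/3 + 10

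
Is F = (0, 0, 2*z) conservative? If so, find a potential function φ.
Yes, F is conservative. φ = z**2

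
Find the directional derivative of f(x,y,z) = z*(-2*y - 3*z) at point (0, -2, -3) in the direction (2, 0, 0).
0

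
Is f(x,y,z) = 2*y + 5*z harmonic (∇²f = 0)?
Yes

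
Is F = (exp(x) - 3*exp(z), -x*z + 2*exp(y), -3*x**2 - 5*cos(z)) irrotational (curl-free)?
No, ∇×F = (x, 6*x - 3*exp(z), -z)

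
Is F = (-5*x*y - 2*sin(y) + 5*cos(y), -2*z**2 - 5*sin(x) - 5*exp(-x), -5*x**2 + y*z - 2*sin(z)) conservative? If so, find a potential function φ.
No, ∇×F = (5*z, 10*x, 5*x + 5*sin(y) - 5*cos(x) + 2*cos(y) + 5*exp(-x)) ≠ 0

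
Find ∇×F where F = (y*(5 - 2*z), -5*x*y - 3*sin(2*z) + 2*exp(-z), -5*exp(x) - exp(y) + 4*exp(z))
(-exp(y) + 6*cos(2*z) + 2*exp(-z), -2*y + 5*exp(x), -5*y + 2*z - 5)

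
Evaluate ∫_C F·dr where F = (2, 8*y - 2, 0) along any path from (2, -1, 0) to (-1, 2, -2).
0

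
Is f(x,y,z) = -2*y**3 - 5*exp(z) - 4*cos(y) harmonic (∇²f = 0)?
No, ∇²f = -12*y - 5*exp(z) + 4*cos(y)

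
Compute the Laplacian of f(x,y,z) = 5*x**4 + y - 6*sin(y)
60*x**2 + 6*sin(y)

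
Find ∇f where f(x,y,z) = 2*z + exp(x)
(exp(x), 0, 2)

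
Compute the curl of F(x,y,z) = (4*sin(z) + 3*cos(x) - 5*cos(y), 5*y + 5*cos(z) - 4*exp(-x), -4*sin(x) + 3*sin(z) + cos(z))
(5*sin(z), 4*cos(x) + 4*cos(z), -5*sin(y) + 4*exp(-x))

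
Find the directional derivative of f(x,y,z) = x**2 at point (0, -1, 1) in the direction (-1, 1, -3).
0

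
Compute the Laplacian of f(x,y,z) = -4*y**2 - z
-8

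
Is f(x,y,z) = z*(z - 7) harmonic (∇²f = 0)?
No, ∇²f = 2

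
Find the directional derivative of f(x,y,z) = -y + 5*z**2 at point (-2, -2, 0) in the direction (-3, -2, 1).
sqrt(14)/7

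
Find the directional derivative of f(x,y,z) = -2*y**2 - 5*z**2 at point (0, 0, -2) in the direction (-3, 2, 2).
40*sqrt(17)/17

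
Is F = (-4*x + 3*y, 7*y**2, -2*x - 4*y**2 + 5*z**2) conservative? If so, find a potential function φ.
No, ∇×F = (-8*y, 2, -3) ≠ 0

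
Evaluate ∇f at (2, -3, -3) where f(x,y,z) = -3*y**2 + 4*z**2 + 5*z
(0, 18, -19)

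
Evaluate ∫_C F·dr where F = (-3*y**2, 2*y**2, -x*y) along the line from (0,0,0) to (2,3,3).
-6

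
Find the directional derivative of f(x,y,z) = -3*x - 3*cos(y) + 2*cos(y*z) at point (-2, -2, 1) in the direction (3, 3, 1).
-sqrt(19)*(7*sin(2) + 9)/19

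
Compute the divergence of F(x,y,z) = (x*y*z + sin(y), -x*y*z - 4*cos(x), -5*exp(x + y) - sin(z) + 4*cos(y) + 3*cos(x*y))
-x*z + y*z - cos(z)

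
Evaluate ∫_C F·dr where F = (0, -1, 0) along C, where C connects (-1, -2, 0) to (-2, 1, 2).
-3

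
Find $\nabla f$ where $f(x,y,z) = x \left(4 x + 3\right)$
(8*x + 3, 0, 0)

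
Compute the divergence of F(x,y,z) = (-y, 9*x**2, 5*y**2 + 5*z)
5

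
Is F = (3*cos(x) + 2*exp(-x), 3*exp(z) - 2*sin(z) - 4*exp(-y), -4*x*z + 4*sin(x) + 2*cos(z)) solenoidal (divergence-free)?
No, ∇·F = -4*x - 3*sin(x) - 2*sin(z) + 4*exp(-y) - 2*exp(-x)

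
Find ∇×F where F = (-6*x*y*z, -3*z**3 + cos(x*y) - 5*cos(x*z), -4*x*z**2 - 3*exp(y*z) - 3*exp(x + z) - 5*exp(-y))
(-5*x*sin(x*z) + 9*z**2 - 3*z*exp(y*z) + 5*exp(-y), -6*x*y + 4*z**2 + 3*exp(x + z), 6*x*z - y*sin(x*y) + 5*z*sin(x*z))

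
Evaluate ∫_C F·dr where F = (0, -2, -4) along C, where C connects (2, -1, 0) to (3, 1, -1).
0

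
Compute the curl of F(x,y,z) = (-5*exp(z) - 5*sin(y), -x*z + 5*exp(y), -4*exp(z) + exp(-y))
(x - exp(-y), -5*exp(z), -z + 5*cos(y))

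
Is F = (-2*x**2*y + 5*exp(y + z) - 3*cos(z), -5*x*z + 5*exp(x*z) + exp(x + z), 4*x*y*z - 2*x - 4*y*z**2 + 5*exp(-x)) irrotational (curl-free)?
No, ∇×F = (4*x*z - 5*x*exp(x*z) + 5*x - 4*z**2 - exp(x + z), -4*y*z + 5*exp(y + z) + 3*sin(z) + 2 + 5*exp(-x), 2*x**2 + 5*z*exp(x*z) - 5*z + exp(x + z) - 5*exp(y + z))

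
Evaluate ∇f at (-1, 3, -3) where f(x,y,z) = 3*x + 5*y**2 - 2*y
(3, 28, 0)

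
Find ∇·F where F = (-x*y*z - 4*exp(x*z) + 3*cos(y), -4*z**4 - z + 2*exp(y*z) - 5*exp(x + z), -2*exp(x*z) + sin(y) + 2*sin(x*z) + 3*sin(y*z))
-2*x*exp(x*z) + 2*x*cos(x*z) - y*z + 3*y*cos(y*z) - 4*z*exp(x*z) + 2*z*exp(y*z)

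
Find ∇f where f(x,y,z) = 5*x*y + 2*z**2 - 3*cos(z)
(5*y, 5*x, 4*z + 3*sin(z))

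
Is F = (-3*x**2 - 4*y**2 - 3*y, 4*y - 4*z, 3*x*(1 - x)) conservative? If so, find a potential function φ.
No, ∇×F = (4, 6*x - 3, 8*y + 3) ≠ 0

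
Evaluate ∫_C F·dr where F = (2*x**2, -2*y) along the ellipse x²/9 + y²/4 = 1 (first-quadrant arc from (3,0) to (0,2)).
-22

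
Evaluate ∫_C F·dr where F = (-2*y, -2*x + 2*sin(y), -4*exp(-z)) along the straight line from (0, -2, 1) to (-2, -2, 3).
-8 - 4*exp(-1) + 4*exp(-3)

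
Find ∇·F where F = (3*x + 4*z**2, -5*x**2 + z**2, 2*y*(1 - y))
3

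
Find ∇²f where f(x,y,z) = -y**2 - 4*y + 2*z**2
2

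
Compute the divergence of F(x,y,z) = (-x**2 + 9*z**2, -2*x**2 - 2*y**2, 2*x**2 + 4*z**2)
-2*x - 4*y + 8*z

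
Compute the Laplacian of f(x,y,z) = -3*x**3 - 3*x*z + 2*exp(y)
-18*x + 2*exp(y)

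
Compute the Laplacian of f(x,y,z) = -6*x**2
-12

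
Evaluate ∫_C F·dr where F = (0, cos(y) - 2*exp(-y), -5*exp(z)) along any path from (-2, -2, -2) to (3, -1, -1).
-2*exp(2) - 5*exp(-1) - sin(1) + 5*exp(-2) + sin(2) + 2*E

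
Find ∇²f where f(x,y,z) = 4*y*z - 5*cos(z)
5*cos(z)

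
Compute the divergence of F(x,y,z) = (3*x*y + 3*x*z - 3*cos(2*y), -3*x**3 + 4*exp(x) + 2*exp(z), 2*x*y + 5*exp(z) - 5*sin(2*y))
3*y + 3*z + 5*exp(z)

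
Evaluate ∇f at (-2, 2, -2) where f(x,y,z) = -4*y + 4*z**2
(0, -4, -16)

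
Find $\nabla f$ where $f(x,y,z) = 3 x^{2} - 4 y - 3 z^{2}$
(6*x, -4, -6*z)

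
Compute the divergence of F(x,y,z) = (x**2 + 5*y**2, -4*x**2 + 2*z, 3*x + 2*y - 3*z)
2*x - 3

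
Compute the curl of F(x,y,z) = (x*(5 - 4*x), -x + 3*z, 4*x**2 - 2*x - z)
(-3, 2 - 8*x, -1)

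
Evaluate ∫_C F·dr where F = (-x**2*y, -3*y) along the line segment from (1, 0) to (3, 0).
0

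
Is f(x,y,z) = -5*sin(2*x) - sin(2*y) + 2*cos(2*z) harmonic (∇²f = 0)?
No, ∇²f = 20*sin(2*x) + 4*sin(2*y) - 8*cos(2*z)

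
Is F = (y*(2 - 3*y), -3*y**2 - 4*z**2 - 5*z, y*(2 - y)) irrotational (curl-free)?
No, ∇×F = (-2*y + 8*z + 7, 0, 6*y - 2)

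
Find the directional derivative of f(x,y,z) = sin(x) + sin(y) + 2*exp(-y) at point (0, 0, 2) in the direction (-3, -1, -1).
-2*sqrt(11)/11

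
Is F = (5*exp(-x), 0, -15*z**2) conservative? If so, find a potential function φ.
Yes, F is conservative. φ = -5*z**3 - 5*exp(-x)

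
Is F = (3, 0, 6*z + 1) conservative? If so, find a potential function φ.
Yes, F is conservative. φ = 3*x + 3*z**2 + z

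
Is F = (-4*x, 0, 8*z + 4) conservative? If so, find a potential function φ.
Yes, F is conservative. φ = -2*x**2 + 4*z**2 + 4*z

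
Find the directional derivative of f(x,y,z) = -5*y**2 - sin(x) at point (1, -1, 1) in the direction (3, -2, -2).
-sqrt(17)*(3*cos(1) + 20)/17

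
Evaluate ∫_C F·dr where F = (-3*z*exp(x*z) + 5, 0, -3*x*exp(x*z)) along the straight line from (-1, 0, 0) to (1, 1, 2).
13 - 3*exp(2)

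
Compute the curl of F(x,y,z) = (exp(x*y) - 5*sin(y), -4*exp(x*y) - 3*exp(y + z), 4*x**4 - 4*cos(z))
(3*exp(y + z), -16*x**3, -x*exp(x*y) - 4*y*exp(x*y) + 5*cos(y))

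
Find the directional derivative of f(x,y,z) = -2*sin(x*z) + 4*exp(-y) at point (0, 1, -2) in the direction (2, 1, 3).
2*sqrt(14)*(-1 + 2*E)*exp(-1)/7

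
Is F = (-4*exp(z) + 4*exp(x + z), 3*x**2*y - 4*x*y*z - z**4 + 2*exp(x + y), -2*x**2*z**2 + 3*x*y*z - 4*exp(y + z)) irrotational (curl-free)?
No, ∇×F = (4*x*y + 3*x*z + 4*z**3 - 4*exp(y + z), 4*x*z**2 - 3*y*z - 4*exp(z) + 4*exp(x + z), 6*x*y - 4*y*z + 2*exp(x + y))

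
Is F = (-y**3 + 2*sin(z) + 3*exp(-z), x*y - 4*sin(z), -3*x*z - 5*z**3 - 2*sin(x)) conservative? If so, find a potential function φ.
No, ∇×F = (4*cos(z), 3*z + 2*cos(x) + 2*cos(z) - 3*exp(-z), y*(3*y + 1)) ≠ 0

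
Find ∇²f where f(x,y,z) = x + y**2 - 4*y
2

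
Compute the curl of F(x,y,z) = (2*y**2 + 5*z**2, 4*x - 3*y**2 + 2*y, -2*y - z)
(-2, 10*z, 4 - 4*y)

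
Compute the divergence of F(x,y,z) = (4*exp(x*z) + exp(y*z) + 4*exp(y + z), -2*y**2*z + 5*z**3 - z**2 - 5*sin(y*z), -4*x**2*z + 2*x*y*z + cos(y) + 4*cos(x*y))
-4*x**2 + 2*x*y - 4*y*z + 4*z*exp(x*z) - 5*z*cos(y*z)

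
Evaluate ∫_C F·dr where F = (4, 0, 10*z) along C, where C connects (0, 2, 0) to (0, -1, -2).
20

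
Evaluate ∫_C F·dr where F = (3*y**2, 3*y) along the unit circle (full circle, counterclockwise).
0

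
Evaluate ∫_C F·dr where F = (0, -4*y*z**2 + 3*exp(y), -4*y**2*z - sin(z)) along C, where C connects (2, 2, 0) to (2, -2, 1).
-6*sinh(2) - 9 + cos(1)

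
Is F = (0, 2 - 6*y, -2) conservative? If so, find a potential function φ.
Yes, F is conservative. φ = -3*y**2 + 2*y - 2*z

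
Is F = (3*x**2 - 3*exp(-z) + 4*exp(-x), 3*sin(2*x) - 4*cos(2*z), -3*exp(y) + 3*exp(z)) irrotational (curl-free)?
No, ∇×F = (-3*exp(y) - 8*sin(2*z), 3*exp(-z), 6*cos(2*x))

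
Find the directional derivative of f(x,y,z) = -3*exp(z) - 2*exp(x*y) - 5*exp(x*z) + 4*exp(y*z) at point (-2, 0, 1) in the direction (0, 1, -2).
2*sqrt(5)*(-10 + 4*exp(2) + 3*exp(3))*exp(-2)/5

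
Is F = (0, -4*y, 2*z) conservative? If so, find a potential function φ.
Yes, F is conservative. φ = -2*y**2 + z**2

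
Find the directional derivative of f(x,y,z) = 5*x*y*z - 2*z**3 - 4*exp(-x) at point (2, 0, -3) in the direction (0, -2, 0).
30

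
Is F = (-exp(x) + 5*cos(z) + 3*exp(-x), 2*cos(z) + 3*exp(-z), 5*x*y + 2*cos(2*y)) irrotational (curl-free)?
No, ∇×F = (5*x - 4*sin(2*y) + 2*sin(z) + 3*exp(-z), -5*y - 5*sin(z), 0)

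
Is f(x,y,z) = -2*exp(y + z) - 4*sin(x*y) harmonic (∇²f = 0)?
No, ∇²f = 4*x**2*sin(x*y) + 4*y**2*sin(x*y) - 4*exp(y + z)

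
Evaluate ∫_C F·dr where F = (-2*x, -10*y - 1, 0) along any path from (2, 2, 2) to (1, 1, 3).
19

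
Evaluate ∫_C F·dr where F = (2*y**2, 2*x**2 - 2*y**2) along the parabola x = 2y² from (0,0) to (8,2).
1168/15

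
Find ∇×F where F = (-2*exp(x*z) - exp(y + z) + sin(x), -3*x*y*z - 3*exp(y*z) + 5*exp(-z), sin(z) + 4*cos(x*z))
((3*y*(x + exp(y*z))*exp(z) + 5)*exp(-z), -2*x*exp(x*z) + 4*z*sin(x*z) - exp(y + z), -3*y*z + exp(y + z))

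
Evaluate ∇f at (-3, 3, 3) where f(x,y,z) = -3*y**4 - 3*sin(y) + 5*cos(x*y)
(15*sin(9), -324 - 15*sin(9) - 3*cos(3), 0)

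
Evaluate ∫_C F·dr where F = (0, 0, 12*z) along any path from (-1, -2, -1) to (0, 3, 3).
48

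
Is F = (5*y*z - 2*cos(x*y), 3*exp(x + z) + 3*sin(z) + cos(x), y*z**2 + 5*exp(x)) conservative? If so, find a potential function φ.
No, ∇×F = (z**2 - 3*exp(x + z) - 3*cos(z), 5*y - 5*exp(x), -2*x*sin(x*y) - 5*z + 3*exp(x + z) - sin(x)) ≠ 0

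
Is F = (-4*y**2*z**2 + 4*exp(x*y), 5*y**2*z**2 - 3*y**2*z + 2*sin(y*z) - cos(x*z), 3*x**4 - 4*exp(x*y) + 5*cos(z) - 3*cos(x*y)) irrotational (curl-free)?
No, ∇×F = (-4*x*exp(x*y) + 3*x*sin(x*y) - x*sin(x*z) - 10*y**2*z + 3*y**2 - 2*y*cos(y*z), -12*x**3 - 8*y**2*z + 4*y*exp(x*y) - 3*y*sin(x*y), -4*x*exp(x*y) + 8*y*z**2 + z*sin(x*z))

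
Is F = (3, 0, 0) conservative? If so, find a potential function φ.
Yes, F is conservative. φ = 3*x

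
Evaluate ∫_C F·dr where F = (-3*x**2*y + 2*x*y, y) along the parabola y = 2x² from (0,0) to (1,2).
9/5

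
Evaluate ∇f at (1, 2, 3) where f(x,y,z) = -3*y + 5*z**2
(0, -3, 30)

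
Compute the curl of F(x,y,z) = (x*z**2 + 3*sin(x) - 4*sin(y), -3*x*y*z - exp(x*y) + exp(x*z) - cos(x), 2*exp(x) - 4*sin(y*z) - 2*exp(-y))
(3*x*y - x*exp(x*z) - 4*z*cos(y*z) + 2*exp(-y), 2*x*z - 2*exp(x), -3*y*z - y*exp(x*y) + z*exp(x*z) + sin(x) + 4*cos(y))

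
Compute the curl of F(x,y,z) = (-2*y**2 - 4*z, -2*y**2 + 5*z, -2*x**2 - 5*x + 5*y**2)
(10*y - 5, 4*x + 1, 4*y)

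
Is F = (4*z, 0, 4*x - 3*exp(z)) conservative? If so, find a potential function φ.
Yes, F is conservative. φ = 4*x*z - 3*exp(z)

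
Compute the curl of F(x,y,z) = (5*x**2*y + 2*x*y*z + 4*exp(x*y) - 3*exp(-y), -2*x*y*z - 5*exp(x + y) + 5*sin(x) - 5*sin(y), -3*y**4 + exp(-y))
(2*x*y - 12*y**3 - exp(-y), 2*x*y, -5*x**2 - 2*x*z - 4*x*exp(x*y) - 2*y*z - 5*exp(x + y) + 5*cos(x) - 3*exp(-y))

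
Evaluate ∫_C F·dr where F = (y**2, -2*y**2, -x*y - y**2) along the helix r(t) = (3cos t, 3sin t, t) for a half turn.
-36 - 9*pi/2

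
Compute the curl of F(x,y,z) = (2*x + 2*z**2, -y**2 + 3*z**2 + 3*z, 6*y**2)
(12*y - 6*z - 3, 4*z, 0)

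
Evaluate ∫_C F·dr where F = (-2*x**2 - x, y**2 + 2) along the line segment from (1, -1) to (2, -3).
-113/6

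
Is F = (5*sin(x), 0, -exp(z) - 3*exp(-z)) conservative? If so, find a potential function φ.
Yes, F is conservative. φ = -exp(z) - 5*cos(x) + 3*exp(-z)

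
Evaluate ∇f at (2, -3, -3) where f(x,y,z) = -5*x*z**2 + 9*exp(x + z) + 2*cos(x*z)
(-45 - 6*sin(6) + 9*exp(-1), 0, 4*sin(6) + 9*exp(-1) + 60)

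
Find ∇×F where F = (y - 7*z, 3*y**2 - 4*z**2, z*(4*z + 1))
(8*z, -7, -1)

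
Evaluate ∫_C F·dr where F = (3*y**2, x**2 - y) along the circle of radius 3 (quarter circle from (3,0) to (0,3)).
-81/2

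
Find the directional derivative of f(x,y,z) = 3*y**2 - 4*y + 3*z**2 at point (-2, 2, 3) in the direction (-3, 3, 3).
26*sqrt(3)/3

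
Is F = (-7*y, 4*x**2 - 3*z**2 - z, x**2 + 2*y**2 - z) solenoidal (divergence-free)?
No, ∇·F = -1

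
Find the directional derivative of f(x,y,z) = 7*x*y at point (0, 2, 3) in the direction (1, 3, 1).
14*sqrt(11)/11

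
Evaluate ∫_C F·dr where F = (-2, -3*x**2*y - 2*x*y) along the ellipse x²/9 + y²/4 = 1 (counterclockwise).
0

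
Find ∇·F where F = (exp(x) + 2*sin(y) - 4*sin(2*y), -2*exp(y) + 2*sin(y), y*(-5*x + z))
y + exp(x) - 2*exp(y) + 2*cos(y)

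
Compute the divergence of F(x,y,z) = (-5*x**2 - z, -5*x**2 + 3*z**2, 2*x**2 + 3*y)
-10*x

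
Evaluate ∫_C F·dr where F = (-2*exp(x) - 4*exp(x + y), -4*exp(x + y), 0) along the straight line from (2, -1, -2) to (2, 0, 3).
4*E*(1 - E)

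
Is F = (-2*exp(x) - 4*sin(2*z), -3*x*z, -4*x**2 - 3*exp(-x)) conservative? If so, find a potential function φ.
No, ∇×F = (3*x, 8*x - 8*cos(2*z) - 3*exp(-x), -3*z) ≠ 0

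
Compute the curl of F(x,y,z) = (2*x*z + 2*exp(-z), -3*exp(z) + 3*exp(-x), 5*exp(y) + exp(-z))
(5*exp(y) + 3*exp(z), 2*x - 2*exp(-z), -3*exp(-x))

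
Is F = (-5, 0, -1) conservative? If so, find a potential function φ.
Yes, F is conservative. φ = -5*x - z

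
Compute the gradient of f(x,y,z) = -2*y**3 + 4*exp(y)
(0, -6*y**2 + 4*exp(y), 0)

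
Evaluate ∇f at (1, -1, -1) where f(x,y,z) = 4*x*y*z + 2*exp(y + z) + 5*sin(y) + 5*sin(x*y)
(4 - 5*cos(1), -4 + 2*exp(-2) + 10*cos(1), -4 + 2*exp(-2))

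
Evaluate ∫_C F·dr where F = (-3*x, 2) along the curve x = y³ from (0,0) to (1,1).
1/2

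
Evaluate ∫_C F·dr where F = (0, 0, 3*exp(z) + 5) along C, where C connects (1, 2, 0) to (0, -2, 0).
0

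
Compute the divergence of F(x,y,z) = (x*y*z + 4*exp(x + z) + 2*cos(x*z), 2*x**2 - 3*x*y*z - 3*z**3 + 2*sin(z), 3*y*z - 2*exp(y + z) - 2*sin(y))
-3*x*z + y*z + 3*y - 2*z*sin(x*z) + 4*exp(x + z) - 2*exp(y + z)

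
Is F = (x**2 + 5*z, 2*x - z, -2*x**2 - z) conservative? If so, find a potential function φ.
No, ∇×F = (1, 4*x + 5, 2) ≠ 0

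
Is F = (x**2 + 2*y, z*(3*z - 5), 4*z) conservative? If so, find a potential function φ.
No, ∇×F = (5 - 6*z, 0, -2) ≠ 0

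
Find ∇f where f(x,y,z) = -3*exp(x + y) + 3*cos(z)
(-3*exp(x + y), -3*exp(x + y), -3*sin(z))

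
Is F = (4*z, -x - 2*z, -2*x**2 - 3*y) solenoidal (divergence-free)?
Yes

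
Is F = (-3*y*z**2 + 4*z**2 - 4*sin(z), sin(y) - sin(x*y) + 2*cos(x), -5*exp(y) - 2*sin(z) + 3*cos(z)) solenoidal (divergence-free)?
No, ∇·F = -x*cos(x*y) - 3*sin(z) + cos(y) - 2*cos(z)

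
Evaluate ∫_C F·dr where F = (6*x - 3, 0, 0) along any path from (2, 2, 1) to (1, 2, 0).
-6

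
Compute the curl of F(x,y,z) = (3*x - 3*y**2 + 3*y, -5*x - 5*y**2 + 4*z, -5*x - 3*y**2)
(-6*y - 4, 5, 6*y - 8)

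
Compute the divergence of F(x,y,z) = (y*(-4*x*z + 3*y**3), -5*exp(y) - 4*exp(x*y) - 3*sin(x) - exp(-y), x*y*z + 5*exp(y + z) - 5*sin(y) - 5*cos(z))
x*y - 4*x*exp(x*y) - 4*y*z - 5*exp(y) + 5*exp(y + z) + 5*sin(z) + exp(-y)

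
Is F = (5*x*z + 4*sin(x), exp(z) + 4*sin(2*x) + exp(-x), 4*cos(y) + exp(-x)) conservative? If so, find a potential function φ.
No, ∇×F = (-exp(z) - 4*sin(y), 5*x + exp(-x), 8*cos(2*x) - exp(-x)) ≠ 0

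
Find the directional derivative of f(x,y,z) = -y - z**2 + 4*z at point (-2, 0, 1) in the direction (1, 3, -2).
-sqrt(14)/2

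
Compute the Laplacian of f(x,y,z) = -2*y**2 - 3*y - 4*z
-4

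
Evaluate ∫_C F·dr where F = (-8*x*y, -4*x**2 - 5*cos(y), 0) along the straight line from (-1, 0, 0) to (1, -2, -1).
5*sin(2) + 8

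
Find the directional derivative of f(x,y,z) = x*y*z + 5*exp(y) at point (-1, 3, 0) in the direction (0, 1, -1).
sqrt(2)*(3 + 5*exp(3))/2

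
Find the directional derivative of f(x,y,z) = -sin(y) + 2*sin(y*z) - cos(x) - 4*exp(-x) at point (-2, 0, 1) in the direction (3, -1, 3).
sqrt(19)*(-3*sin(2) - 1 + 12*exp(2))/19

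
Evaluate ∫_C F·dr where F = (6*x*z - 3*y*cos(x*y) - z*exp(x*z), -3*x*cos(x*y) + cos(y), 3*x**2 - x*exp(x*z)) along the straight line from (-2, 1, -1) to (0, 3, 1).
-3*sin(2) - sin(1) + sin(3) + exp(2) + 11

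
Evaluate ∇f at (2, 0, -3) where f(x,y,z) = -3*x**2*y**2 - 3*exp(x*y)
(0, -6, 0)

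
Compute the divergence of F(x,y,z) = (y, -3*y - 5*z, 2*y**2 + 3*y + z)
-2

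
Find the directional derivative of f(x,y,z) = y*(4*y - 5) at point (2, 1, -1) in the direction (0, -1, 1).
-3*sqrt(2)/2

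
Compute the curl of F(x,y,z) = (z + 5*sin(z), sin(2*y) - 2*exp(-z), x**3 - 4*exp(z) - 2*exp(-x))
(-2*exp(-z), -3*x**2 + 5*cos(z) + 1 - 2*exp(-x), 0)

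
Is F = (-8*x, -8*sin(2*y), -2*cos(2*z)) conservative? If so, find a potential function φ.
Yes, F is conservative. φ = -4*x**2 - sin(2*z) + 4*cos(2*y)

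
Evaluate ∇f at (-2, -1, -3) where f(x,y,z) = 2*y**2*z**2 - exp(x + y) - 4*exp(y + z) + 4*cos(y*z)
(-exp(-3), -36 - 4*exp(-4) - exp(-3) + 12*sin(3), -12 - 4*exp(-4) + 4*sin(3))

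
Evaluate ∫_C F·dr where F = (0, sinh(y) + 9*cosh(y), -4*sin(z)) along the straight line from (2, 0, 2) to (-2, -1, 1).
-9*sinh(1) - 1 + cosh(1) - 4*cos(2) + 4*cos(1)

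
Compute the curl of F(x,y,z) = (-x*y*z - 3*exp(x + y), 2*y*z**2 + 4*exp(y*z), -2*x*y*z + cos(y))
(-2*x*z - 4*y*z - 4*y*exp(y*z) - sin(y), y*(-x + 2*z), x*z + 3*exp(x + y))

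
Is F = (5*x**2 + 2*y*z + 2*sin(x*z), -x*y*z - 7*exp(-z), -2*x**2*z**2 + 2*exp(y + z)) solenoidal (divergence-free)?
No, ∇·F = -4*x**2*z - x*z + 10*x + 2*z*cos(x*z) + 2*exp(y + z)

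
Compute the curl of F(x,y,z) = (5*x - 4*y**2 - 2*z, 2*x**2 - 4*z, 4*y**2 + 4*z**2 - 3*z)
(8*y + 4, -2, 4*x + 8*y)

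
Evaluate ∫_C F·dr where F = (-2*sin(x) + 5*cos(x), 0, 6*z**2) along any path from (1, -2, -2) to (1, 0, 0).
16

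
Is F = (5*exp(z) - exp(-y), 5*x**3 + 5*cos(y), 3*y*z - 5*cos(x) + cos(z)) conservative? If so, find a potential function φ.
No, ∇×F = (3*z, 5*exp(z) - 5*sin(x), 15*x**2 - exp(-y)) ≠ 0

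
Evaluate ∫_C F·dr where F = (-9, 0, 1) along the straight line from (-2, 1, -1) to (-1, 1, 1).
-7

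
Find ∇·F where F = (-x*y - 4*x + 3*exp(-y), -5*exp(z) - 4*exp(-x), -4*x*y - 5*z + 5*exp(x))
-y - 9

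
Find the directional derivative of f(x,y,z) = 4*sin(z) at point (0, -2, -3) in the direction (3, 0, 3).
2*sqrt(2)*cos(3)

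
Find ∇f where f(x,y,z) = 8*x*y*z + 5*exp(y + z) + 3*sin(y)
(8*y*z, 8*x*z + 5*exp(y + z) + 3*cos(y), 8*x*y + 5*exp(y + z))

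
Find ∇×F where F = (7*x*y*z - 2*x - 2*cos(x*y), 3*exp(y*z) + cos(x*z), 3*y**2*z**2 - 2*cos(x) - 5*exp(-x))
(x*sin(x*z) + 6*y*z**2 - 3*y*exp(y*z), 7*x*y - 2*sin(x) - 5*exp(-x), -7*x*z - 2*x*sin(x*y) - z*sin(x*z))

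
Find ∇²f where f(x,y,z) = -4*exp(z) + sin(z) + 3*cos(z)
-4*exp(z) - sin(z) - 3*cos(z)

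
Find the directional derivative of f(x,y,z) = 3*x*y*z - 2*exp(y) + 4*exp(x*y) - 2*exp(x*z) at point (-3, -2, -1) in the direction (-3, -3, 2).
3*sqrt(22)*(-3*exp(2) + 2 + 2*exp(5) + 20*exp(8))*exp(-2)/22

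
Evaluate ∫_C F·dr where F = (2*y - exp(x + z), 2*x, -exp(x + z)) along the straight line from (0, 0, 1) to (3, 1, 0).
-exp(3) + E + 6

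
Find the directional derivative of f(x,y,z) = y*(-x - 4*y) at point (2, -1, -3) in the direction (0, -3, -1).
-9*sqrt(10)/5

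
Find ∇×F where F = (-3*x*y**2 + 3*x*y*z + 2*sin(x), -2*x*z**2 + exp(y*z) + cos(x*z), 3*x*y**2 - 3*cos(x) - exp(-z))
(6*x*y + 4*x*z + x*sin(x*z) - y*exp(y*z), 3*x*y - 3*y**2 - 3*sin(x), 6*x*y - 3*x*z - 2*z**2 - z*sin(x*z))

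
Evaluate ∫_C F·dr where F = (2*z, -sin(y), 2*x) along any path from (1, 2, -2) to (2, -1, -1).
-cos(2) + cos(1)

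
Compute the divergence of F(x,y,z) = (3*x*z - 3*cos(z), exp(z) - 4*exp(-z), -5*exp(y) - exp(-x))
3*z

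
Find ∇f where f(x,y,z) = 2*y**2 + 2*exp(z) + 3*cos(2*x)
(-6*sin(2*x), 4*y, 2*exp(z))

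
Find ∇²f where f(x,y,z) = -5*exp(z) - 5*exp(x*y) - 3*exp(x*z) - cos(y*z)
-5*x**2*exp(x*y) - 3*x**2*exp(x*z) - 5*y**2*exp(x*y) + y**2*cos(y*z) - 3*z**2*exp(x*z) + z**2*cos(y*z) - 5*exp(z)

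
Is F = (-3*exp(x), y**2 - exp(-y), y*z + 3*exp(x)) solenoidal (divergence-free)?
No, ∇·F = 3*y - 3*exp(x) + exp(-y)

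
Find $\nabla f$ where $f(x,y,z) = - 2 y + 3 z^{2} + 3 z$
(0, -2, 6*z + 3)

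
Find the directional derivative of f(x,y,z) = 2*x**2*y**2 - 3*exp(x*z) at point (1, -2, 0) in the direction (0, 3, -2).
-18*sqrt(13)/13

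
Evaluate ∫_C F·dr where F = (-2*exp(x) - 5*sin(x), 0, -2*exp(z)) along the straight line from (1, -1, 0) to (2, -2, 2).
-4*exp(2) - 5*cos(1) + 5*cos(2) + 2 + 2*E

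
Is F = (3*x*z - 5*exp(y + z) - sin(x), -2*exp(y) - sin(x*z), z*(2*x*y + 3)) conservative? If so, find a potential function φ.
No, ∇×F = (x*(2*z + cos(x*z)), 3*x - 2*y*z - 5*exp(y + z), -z*cos(x*z) + 5*exp(y + z)) ≠ 0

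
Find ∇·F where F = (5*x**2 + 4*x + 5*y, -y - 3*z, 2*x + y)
10*x + 3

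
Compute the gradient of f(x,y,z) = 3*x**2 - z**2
(6*x, 0, -2*z)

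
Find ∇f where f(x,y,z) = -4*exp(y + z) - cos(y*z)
(0, z*sin(y*z) - 4*exp(y + z), y*sin(y*z) - 4*exp(y + z))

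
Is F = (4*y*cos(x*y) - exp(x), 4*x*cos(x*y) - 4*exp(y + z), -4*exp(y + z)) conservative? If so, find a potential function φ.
Yes, F is conservative. φ = -exp(x) - 4*exp(y + z) + 4*sin(x*y)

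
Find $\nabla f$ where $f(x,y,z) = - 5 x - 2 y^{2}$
(-5, -4*y, 0)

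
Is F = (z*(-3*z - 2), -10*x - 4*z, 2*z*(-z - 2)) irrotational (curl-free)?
No, ∇×F = (4, -6*z - 2, -10)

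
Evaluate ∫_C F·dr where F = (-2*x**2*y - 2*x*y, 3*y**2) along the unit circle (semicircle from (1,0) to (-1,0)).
pi/4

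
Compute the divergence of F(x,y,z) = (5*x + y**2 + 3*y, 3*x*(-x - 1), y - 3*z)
2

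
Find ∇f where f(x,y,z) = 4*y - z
(0, 4, -1)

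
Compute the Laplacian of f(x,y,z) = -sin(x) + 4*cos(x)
sin(x) - 4*cos(x)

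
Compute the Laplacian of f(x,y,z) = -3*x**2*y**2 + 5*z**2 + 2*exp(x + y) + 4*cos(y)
-6*x**2 - 6*y**2 + 4*exp(x + y) - 4*cos(y) + 10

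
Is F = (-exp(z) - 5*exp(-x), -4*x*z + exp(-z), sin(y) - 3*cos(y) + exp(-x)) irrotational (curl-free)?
No, ∇×F = (4*x + 3*sin(y) + cos(y) + exp(-z), -exp(z) + exp(-x), -4*z)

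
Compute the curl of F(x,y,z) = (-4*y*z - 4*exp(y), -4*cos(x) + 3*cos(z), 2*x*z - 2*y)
(3*sin(z) - 2, -4*y - 2*z, 4*z + 4*exp(y) + 4*sin(x))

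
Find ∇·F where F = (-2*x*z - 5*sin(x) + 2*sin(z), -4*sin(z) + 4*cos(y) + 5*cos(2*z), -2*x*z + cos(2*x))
-2*x - 2*z - 4*sin(y) - 5*cos(x)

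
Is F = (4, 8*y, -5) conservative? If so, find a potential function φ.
Yes, F is conservative. φ = 4*x + 4*y**2 - 5*z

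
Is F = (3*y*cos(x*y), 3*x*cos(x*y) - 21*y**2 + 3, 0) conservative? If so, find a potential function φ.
Yes, F is conservative. φ = -7*y**3 + 3*y + 3*sin(x*y)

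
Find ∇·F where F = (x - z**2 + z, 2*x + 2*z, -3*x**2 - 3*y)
1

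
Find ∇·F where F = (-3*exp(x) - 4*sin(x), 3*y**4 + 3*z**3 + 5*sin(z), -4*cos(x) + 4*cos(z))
12*y**3 - 3*exp(x) - 4*sin(z) - 4*cos(x)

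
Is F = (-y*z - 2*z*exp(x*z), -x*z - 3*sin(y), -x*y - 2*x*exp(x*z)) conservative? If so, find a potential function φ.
Yes, F is conservative. φ = -x*y*z - 2*exp(x*z) + 3*cos(y)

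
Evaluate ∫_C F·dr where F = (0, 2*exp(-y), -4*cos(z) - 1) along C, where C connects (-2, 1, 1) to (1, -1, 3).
-2*E - 2 - 4*sin(3) + 2*exp(-1) + 4*sin(1)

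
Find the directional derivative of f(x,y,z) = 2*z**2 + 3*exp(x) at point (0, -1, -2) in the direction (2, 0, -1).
14*sqrt(5)/5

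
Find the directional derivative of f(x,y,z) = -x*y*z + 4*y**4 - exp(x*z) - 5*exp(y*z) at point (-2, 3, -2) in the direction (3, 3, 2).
sqrt(22)*(5*exp(4) + 657)/11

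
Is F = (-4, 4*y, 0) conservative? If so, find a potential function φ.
Yes, F is conservative. φ = -4*x + 2*y**2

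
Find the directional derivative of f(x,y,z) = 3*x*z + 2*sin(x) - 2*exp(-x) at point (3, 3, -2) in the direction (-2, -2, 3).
sqrt(17)*(-4 - 4*exp(3)*cos(3) + 39*exp(3))*exp(-3)/17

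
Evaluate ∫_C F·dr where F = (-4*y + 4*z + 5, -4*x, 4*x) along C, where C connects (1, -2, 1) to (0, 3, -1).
-17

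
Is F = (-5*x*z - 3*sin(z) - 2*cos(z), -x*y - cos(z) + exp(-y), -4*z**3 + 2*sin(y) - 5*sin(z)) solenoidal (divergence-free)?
No, ∇·F = -x - 12*z**2 - 5*z - 5*cos(z) - exp(-y)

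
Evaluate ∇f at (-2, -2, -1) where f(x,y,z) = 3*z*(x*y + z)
(6, 6, 6)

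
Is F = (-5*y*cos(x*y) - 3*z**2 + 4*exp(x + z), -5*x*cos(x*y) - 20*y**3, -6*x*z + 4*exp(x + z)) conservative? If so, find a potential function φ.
Yes, F is conservative. φ = -3*x*z**2 - 5*y**4 + 4*exp(x + z) - 5*sin(x*y)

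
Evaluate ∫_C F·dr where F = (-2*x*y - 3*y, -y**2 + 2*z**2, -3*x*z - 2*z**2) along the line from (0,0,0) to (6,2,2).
-278/3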